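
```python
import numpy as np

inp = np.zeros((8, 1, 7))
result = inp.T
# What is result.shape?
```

(7, 1, 8)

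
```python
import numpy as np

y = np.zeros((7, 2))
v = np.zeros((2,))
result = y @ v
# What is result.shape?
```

(7,)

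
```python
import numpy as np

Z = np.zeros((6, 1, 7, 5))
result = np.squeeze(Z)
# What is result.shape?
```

(6, 7, 5)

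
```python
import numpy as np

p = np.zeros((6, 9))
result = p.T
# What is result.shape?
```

(9, 6)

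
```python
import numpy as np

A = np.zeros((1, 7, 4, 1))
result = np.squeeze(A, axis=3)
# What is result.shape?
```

(1, 7, 4)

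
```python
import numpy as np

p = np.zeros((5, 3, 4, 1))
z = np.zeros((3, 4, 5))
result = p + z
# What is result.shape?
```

(5, 3, 4, 5)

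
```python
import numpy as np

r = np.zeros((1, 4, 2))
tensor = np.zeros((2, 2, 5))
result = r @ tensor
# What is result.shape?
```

(2, 4, 5)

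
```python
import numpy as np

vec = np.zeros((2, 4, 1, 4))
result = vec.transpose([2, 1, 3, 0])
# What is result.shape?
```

(1, 4, 4, 2)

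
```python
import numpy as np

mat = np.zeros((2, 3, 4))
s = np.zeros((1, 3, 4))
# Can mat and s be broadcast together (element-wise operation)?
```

Yes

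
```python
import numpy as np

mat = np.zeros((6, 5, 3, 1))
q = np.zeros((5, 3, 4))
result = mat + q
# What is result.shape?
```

(6, 5, 3, 4)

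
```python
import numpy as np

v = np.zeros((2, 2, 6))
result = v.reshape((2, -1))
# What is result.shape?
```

(2, 12)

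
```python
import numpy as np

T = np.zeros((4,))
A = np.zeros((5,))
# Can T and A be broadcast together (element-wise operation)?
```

No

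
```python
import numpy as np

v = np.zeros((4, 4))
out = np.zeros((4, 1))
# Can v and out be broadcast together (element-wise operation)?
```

Yes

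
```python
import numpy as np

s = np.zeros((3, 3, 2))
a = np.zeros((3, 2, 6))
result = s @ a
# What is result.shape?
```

(3, 3, 6)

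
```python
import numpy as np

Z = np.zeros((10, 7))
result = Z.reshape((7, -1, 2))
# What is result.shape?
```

(7, 5, 2)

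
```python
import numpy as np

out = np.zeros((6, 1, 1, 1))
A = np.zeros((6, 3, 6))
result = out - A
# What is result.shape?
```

(6, 6, 3, 6)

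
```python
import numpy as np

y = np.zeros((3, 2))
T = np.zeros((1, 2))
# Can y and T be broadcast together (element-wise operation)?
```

Yes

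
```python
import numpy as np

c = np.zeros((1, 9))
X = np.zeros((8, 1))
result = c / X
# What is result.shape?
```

(8, 9)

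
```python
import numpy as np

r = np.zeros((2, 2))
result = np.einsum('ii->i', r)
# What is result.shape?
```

(2,)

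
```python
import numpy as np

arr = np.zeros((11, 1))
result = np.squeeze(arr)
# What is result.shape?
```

(11,)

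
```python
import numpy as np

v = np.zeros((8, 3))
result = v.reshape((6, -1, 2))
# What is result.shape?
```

(6, 2, 2)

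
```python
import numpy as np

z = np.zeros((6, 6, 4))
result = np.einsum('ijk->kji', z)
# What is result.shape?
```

(4, 6, 6)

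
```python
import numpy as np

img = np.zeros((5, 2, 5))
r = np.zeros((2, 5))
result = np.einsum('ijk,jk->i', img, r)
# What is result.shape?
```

(5,)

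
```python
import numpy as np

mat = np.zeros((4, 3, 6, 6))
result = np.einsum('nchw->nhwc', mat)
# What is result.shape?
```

(4, 6, 6, 3)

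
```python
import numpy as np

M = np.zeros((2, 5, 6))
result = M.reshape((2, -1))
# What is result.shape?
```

(2, 30)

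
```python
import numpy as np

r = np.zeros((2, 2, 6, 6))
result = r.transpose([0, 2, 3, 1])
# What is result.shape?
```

(2, 6, 6, 2)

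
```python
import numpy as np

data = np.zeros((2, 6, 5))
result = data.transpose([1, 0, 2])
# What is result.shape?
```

(6, 2, 5)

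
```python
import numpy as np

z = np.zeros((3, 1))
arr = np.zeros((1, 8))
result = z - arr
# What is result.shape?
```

(3, 8)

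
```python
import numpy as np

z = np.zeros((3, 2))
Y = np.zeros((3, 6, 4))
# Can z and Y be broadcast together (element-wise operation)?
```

No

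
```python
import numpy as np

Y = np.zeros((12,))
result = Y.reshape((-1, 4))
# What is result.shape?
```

(3, 4)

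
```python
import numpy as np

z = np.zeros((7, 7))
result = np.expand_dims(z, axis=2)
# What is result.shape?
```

(7, 7, 1)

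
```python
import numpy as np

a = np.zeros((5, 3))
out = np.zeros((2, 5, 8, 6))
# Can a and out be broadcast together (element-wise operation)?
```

No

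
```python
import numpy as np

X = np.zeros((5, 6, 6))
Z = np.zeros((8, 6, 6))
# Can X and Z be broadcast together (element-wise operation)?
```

No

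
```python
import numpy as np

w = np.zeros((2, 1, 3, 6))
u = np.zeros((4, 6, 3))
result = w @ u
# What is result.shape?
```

(2, 4, 3, 3)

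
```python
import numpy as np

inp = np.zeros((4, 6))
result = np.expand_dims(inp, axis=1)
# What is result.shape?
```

(4, 1, 6)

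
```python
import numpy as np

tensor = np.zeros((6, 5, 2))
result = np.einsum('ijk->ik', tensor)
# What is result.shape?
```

(6, 2)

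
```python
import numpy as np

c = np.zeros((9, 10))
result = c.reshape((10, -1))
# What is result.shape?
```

(10, 9)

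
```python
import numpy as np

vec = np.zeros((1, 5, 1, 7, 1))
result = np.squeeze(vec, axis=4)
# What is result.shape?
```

(1, 5, 1, 7)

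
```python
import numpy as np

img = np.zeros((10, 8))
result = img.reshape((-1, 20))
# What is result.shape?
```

(4, 20)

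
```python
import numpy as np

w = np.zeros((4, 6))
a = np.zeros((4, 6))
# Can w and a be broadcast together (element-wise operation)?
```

Yes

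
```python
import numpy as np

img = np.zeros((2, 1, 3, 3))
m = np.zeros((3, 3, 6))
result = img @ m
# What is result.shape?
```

(2, 3, 3, 6)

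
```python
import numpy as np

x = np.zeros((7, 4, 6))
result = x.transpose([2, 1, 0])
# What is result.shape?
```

(6, 4, 7)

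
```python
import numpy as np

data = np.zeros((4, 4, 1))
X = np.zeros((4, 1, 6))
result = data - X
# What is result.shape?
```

(4, 4, 6)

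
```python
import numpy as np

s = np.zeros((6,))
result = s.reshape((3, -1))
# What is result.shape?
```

(3, 2)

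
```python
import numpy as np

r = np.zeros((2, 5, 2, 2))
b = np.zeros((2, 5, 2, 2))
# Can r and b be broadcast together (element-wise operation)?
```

Yes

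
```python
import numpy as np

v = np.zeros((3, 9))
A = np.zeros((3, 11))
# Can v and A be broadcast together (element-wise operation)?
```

No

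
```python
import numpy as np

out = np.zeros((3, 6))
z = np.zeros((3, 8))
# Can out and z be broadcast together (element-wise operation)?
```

No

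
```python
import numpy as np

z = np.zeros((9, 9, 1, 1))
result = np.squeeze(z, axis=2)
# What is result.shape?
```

(9, 9, 1)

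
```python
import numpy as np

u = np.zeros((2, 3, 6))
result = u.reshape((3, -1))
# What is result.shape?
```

(3, 12)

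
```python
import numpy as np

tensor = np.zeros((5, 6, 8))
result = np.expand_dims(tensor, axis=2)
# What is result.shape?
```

(5, 6, 1, 8)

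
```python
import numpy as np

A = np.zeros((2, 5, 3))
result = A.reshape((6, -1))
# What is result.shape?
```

(6, 5)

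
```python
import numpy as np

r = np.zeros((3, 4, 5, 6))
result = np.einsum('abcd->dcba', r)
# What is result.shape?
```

(6, 5, 4, 3)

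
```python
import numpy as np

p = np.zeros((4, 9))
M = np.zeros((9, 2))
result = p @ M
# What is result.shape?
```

(4, 2)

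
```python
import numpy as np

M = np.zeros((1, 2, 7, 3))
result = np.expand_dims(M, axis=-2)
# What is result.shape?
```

(1, 2, 7, 1, 3)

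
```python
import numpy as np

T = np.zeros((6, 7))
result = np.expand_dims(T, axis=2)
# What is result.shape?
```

(6, 7, 1)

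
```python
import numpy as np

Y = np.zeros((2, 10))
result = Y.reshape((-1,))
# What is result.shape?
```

(20,)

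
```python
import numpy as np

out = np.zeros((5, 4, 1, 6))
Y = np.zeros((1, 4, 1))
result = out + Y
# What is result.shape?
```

(5, 4, 4, 6)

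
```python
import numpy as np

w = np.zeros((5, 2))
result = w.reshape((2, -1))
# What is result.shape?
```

(2, 5)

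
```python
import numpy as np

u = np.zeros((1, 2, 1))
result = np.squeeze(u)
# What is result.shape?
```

(2,)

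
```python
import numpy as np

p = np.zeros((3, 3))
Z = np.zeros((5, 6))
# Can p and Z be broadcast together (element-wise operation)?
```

No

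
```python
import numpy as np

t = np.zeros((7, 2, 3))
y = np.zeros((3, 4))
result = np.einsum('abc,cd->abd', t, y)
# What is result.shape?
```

(7, 2, 4)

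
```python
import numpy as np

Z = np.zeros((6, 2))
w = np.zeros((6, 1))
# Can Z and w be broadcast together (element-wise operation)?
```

Yes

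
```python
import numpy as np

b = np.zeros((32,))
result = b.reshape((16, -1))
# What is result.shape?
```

(16, 2)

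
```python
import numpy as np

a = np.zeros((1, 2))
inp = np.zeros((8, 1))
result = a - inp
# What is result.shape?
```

(8, 2)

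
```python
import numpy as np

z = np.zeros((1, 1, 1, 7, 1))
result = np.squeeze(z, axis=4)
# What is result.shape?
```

(1, 1, 1, 7)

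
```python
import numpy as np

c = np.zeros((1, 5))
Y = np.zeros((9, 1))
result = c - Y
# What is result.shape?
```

(9, 5)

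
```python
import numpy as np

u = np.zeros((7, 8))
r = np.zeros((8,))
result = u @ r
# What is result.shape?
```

(7,)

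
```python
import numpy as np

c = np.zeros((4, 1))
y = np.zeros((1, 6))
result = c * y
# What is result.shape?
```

(4, 6)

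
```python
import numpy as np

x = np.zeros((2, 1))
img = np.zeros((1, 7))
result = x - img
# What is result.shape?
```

(2, 7)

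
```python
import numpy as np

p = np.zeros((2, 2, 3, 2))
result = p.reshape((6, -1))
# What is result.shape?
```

(6, 4)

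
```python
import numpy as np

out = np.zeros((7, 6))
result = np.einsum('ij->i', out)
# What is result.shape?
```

(7,)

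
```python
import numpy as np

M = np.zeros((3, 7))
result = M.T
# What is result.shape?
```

(7, 3)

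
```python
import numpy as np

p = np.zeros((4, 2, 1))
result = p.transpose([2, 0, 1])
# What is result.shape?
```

(1, 4, 2)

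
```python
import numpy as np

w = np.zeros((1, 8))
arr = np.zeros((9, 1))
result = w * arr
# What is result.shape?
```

(9, 8)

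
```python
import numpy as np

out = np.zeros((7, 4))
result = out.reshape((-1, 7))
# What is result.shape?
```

(4, 7)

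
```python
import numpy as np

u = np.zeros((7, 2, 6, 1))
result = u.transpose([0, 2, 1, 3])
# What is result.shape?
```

(7, 6, 2, 1)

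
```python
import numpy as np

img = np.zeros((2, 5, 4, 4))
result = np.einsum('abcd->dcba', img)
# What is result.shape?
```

(4, 4, 5, 2)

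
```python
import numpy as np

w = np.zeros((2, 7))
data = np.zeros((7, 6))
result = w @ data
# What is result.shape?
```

(2, 6)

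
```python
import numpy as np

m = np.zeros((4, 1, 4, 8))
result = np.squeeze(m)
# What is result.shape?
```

(4, 4, 8)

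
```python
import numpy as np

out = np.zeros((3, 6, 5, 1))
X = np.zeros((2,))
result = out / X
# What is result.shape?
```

(3, 6, 5, 2)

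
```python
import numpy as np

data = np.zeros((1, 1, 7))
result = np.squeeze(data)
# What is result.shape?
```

(7,)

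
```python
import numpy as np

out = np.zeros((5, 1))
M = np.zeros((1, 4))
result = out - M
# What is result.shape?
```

(5, 4)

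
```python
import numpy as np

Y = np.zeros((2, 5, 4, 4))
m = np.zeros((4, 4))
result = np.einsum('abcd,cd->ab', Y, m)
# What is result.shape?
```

(2, 5)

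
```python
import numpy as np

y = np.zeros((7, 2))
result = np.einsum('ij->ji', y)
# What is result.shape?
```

(2, 7)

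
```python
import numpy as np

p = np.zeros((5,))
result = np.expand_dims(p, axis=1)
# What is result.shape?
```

(5, 1)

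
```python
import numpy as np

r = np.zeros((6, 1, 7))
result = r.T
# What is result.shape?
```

(7, 1, 6)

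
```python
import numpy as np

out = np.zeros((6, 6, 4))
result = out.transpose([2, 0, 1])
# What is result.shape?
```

(4, 6, 6)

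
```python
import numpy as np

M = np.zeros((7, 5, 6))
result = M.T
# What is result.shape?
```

(6, 5, 7)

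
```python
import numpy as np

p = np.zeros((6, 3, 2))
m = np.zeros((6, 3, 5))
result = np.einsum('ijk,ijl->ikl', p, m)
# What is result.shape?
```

(6, 2, 5)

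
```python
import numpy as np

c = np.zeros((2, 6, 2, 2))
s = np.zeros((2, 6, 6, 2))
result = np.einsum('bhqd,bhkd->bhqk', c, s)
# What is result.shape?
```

(2, 6, 2, 6)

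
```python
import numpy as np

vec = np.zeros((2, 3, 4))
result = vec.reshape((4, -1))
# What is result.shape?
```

(4, 6)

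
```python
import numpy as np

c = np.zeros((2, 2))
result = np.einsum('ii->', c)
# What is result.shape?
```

()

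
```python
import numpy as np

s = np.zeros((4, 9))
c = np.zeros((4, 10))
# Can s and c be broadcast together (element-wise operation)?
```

No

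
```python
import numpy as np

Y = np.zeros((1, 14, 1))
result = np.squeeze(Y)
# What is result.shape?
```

(14,)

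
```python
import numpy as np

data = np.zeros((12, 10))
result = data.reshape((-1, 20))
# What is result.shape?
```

(6, 20)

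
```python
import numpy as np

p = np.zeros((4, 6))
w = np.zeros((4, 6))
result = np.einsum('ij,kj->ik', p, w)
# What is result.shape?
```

(4, 4)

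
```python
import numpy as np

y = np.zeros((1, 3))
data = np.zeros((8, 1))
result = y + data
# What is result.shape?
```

(8, 3)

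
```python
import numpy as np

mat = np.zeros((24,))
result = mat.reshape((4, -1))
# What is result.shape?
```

(4, 6)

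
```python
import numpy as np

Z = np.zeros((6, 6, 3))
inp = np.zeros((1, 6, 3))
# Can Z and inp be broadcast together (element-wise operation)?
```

Yes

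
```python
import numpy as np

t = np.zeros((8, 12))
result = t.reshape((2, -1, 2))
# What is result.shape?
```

(2, 24, 2)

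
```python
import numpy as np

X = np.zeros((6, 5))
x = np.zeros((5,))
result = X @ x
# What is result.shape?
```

(6,)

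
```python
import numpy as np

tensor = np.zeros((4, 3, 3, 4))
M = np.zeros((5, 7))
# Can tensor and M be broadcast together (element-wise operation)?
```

No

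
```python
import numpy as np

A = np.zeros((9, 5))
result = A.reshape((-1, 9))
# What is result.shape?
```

(5, 9)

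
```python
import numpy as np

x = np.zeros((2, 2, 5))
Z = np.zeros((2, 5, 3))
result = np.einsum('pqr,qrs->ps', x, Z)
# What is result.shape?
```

(2, 3)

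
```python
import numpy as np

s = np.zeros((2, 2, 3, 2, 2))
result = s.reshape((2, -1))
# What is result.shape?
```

(2, 24)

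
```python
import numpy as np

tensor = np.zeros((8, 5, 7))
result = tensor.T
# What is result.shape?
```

(7, 5, 8)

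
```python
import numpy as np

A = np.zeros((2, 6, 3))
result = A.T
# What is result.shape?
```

(3, 6, 2)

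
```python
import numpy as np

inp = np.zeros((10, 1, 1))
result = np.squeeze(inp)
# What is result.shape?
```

(10,)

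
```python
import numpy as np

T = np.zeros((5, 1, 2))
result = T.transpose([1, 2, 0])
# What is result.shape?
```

(1, 2, 5)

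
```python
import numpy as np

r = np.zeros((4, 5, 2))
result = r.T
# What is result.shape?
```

(2, 5, 4)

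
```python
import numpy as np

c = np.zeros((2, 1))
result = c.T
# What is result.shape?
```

(1, 2)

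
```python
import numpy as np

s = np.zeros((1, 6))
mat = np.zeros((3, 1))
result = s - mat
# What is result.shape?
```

(3, 6)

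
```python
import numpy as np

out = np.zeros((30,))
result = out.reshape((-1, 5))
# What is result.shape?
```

(6, 5)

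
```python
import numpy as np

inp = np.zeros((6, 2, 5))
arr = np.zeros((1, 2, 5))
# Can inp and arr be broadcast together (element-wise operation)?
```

Yes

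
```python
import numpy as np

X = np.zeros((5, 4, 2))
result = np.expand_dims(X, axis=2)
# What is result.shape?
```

(5, 4, 1, 2)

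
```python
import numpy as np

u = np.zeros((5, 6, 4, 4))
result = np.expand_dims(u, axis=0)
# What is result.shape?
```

(1, 5, 6, 4, 4)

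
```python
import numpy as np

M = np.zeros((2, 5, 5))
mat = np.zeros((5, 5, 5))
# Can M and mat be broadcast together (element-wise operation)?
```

No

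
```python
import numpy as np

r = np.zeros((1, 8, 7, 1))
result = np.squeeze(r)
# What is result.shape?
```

(8, 7)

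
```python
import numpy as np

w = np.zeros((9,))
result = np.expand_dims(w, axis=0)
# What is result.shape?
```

(1, 9)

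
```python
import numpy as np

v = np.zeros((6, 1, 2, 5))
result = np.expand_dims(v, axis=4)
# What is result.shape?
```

(6, 1, 2, 5, 1)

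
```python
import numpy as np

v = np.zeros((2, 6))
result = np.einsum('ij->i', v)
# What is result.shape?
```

(2,)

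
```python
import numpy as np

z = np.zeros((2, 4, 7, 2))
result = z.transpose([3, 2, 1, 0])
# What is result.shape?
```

(2, 7, 4, 2)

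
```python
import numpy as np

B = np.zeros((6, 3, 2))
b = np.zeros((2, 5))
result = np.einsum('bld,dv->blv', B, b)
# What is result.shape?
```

(6, 3, 5)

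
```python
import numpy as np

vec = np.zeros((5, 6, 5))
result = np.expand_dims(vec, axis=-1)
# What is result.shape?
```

(5, 6, 5, 1)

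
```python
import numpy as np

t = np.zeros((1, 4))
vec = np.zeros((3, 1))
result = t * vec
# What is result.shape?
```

(3, 4)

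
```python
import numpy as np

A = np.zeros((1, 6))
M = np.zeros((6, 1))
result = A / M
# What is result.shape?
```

(6, 6)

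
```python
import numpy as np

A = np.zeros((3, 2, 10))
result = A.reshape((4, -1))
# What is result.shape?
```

(4, 15)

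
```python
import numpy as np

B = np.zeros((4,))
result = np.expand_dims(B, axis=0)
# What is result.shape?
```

(1, 4)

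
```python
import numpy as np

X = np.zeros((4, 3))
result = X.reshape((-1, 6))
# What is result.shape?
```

(2, 6)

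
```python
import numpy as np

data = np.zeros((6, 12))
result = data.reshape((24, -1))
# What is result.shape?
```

(24, 3)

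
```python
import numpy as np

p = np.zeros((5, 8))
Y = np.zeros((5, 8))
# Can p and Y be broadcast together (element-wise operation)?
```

Yes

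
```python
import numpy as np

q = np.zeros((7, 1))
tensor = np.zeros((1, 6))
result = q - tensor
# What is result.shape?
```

(7, 6)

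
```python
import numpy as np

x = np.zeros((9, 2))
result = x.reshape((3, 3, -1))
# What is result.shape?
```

(3, 3, 2)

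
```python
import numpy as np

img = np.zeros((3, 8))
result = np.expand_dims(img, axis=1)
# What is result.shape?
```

(3, 1, 8)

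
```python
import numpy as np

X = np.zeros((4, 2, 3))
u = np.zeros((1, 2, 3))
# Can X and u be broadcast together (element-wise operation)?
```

Yes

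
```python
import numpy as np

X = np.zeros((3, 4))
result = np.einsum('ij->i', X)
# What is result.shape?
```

(3,)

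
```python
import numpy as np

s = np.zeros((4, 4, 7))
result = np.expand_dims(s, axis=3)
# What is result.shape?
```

(4, 4, 7, 1)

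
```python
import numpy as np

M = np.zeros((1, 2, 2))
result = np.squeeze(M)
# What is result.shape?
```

(2, 2)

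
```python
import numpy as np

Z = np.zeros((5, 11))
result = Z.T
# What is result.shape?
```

(11, 5)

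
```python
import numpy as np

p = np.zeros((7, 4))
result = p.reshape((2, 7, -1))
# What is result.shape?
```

(2, 7, 2)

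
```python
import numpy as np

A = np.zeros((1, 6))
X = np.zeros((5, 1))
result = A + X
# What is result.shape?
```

(5, 6)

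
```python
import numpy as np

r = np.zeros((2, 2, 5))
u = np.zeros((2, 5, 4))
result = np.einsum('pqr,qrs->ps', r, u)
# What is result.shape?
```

(2, 4)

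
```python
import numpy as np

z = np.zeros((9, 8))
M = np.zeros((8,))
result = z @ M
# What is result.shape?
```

(9,)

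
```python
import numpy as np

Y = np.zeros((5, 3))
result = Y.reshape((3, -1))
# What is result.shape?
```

(3, 5)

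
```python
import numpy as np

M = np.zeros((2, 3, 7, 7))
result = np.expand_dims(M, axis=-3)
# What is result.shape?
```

(2, 3, 1, 7, 7)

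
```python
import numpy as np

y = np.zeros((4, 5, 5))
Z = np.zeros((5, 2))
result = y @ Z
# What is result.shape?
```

(4, 5, 2)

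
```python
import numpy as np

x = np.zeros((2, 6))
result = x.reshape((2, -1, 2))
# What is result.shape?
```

(2, 3, 2)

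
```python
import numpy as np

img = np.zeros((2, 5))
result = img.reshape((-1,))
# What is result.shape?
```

(10,)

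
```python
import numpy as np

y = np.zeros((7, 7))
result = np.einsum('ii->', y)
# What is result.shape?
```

()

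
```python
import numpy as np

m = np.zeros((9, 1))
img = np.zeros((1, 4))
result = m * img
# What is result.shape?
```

(9, 4)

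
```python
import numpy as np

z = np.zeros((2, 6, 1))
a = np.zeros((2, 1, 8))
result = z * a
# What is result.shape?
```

(2, 6, 8)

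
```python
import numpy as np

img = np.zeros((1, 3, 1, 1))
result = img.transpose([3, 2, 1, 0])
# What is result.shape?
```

(1, 1, 3, 1)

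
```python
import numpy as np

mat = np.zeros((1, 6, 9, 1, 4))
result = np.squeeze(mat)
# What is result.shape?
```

(6, 9, 4)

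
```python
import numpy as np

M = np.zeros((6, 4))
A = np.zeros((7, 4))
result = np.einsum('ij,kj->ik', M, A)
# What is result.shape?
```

(6, 7)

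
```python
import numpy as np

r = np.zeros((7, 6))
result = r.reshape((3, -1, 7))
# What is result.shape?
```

(3, 2, 7)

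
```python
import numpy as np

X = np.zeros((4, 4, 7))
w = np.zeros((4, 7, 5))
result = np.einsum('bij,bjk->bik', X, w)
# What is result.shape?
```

(4, 4, 5)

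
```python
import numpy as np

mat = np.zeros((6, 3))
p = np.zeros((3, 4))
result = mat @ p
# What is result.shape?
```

(6, 4)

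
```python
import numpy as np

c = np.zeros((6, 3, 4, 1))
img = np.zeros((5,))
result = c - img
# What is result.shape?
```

(6, 3, 4, 5)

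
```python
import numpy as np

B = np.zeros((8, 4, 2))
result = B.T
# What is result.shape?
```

(2, 4, 8)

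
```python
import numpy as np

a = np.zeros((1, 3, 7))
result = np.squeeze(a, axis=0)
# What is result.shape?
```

(3, 7)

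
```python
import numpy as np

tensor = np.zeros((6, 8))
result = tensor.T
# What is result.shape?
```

(8, 6)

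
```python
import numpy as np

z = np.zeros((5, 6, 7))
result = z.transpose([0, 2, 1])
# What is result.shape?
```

(5, 7, 6)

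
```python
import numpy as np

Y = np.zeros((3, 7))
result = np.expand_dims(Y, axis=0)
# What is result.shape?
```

(1, 3, 7)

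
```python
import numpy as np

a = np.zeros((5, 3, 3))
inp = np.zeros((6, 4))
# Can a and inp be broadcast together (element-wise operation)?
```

No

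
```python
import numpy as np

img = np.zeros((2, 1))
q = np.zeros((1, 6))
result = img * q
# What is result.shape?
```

(2, 6)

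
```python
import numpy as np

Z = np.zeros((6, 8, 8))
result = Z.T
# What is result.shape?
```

(8, 8, 6)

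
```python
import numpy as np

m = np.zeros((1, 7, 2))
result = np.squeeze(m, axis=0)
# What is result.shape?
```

(7, 2)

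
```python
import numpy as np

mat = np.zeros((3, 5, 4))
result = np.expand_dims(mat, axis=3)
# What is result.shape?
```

(3, 5, 4, 1)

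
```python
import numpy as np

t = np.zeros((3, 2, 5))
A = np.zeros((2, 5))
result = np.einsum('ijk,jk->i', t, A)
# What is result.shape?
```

(3,)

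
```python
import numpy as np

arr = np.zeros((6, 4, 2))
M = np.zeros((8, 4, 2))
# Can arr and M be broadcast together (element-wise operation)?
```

No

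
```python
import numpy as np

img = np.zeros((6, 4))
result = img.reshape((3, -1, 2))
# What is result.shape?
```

(3, 4, 2)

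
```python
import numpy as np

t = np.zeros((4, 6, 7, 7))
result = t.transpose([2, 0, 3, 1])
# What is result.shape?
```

(7, 4, 7, 6)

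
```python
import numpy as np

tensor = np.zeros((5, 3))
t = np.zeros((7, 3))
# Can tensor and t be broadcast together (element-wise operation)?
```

No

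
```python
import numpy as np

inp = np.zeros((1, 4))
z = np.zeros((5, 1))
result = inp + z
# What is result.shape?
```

(5, 4)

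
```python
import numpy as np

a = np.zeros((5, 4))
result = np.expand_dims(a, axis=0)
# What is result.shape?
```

(1, 5, 4)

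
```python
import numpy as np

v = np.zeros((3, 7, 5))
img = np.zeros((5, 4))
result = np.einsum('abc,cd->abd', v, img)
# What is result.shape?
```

(3, 7, 4)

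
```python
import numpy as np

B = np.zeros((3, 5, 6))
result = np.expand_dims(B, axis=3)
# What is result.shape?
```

(3, 5, 6, 1)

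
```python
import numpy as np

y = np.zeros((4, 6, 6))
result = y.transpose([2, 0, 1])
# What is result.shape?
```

(6, 4, 6)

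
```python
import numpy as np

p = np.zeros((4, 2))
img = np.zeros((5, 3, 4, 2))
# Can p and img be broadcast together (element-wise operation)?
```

Yes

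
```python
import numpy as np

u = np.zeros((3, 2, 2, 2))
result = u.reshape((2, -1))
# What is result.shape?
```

(2, 12)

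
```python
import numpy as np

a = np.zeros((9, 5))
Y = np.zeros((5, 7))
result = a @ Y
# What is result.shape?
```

(9, 7)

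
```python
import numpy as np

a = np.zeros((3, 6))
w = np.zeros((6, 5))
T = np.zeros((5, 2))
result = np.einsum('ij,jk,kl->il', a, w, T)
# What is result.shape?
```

(3, 2)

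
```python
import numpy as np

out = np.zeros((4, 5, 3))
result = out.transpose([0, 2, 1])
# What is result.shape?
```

(4, 3, 5)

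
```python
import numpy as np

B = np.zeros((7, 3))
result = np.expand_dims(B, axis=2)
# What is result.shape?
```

(7, 3, 1)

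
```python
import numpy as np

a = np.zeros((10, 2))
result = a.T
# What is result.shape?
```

(2, 10)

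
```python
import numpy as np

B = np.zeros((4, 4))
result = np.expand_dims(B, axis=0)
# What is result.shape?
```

(1, 4, 4)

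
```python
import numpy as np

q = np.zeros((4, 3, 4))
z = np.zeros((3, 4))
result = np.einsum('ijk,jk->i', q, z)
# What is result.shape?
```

(4,)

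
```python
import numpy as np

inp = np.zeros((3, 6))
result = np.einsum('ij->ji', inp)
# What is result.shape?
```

(6, 3)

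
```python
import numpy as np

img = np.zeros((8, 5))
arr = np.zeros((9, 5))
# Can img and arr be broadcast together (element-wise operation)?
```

No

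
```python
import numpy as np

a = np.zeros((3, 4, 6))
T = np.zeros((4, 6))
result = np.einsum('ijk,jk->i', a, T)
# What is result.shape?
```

(3,)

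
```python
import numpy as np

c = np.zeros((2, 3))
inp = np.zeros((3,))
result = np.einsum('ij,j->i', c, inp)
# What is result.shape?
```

(2,)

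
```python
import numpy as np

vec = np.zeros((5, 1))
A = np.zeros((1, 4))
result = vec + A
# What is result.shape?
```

(5, 4)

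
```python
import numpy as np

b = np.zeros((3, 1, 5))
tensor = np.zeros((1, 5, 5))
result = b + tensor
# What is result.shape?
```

(3, 5, 5)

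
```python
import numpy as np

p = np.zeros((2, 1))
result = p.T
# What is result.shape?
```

(1, 2)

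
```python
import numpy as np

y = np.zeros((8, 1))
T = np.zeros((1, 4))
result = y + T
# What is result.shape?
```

(8, 4)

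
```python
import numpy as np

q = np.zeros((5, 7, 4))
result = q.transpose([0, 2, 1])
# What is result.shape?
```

(5, 4, 7)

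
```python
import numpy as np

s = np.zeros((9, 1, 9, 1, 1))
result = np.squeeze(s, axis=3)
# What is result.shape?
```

(9, 1, 9, 1)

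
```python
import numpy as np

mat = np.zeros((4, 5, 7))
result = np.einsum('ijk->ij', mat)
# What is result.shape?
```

(4, 5)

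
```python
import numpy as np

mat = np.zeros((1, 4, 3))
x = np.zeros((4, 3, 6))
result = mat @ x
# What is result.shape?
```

(4, 4, 6)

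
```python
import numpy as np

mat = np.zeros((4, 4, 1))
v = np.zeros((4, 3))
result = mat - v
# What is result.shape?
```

(4, 4, 3)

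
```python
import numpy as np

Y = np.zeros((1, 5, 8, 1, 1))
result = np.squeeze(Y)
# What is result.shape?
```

(5, 8)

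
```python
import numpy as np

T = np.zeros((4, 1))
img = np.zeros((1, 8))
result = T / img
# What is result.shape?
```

(4, 8)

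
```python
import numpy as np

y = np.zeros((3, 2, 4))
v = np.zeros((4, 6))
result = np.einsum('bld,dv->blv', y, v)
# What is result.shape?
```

(3, 2, 6)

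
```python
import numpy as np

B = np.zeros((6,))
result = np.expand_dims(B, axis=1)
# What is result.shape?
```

(6, 1)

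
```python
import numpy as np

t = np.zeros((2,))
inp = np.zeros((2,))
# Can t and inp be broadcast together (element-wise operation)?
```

Yes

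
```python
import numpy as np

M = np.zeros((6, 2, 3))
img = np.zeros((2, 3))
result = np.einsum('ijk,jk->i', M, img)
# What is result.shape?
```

(6,)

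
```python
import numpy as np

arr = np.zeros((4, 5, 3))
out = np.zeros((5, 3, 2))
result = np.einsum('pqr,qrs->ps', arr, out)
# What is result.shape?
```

(4, 2)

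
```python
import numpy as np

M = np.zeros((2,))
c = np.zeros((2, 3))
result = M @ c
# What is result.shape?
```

(3,)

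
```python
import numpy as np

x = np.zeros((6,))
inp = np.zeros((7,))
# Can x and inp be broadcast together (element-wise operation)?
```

No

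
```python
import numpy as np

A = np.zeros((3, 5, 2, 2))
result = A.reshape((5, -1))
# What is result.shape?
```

(5, 12)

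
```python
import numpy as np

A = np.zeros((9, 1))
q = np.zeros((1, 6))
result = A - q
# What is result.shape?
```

(9, 6)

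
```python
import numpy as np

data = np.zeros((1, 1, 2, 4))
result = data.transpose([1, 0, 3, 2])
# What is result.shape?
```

(1, 1, 4, 2)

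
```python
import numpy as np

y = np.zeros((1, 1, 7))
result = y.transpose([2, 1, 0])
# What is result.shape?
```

(7, 1, 1)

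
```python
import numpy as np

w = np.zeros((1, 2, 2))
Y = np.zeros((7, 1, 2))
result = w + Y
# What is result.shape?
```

(7, 2, 2)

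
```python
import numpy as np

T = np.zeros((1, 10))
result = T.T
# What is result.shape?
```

(10, 1)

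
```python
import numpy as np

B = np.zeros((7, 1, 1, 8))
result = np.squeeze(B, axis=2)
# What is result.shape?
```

(7, 1, 8)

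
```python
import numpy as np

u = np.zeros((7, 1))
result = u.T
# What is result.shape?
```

(1, 7)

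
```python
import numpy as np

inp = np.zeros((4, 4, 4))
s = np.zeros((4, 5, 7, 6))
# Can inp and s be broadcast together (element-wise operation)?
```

No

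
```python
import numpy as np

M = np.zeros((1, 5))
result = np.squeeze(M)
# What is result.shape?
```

(5,)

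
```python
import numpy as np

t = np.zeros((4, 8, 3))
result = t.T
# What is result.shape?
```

(3, 8, 4)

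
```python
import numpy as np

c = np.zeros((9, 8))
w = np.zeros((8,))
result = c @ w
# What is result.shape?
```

(9,)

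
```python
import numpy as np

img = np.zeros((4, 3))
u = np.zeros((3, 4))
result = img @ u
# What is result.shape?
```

(4, 4)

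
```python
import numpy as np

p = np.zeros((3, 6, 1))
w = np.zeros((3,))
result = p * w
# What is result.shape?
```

(3, 6, 3)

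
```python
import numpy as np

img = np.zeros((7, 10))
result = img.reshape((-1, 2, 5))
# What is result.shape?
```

(7, 2, 5)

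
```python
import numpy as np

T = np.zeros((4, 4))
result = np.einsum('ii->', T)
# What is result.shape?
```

()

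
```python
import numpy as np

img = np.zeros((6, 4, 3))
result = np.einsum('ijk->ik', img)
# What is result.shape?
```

(6, 3)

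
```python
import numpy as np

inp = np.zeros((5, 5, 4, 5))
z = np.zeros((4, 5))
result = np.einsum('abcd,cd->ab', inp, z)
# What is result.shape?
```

(5, 5)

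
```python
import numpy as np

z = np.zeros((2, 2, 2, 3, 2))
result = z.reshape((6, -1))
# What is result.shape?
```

(6, 8)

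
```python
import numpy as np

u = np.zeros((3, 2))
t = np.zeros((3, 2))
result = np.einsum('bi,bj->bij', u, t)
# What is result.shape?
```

(3, 2, 2)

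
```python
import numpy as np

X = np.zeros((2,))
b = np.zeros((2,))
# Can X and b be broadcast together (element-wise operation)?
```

Yes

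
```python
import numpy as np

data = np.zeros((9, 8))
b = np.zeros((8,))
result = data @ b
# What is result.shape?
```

(9,)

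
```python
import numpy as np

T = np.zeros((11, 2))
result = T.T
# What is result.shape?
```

(2, 11)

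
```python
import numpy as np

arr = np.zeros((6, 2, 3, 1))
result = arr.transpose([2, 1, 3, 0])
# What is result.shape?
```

(3, 2, 1, 6)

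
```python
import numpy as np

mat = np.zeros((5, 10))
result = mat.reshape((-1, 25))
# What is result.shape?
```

(2, 25)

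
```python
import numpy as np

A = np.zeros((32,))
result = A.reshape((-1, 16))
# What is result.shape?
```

(2, 16)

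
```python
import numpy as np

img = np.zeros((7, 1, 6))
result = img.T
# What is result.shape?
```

(6, 1, 7)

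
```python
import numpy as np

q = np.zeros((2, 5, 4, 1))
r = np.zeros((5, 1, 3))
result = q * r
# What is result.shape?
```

(2, 5, 4, 3)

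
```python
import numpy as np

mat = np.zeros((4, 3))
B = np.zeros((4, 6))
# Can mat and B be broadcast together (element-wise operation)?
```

No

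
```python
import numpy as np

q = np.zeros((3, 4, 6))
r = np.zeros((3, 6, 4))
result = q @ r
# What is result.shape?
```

(3, 4, 4)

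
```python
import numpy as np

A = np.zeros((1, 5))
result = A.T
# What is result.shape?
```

(5, 1)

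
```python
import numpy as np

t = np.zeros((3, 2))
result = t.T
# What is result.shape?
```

(2, 3)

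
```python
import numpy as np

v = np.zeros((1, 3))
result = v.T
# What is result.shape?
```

(3, 1)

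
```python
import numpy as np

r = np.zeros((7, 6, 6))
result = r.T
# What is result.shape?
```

(6, 6, 7)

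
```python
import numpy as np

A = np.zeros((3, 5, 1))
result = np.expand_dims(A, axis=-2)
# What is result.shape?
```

(3, 5, 1, 1)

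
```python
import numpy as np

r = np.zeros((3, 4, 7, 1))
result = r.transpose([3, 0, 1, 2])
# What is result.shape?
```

(1, 3, 4, 7)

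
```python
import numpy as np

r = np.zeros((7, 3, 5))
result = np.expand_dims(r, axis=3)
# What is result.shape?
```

(7, 3, 5, 1)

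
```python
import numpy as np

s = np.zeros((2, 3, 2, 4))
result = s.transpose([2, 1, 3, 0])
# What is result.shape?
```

(2, 3, 4, 2)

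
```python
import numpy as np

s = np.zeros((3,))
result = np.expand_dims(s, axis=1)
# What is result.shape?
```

(3, 1)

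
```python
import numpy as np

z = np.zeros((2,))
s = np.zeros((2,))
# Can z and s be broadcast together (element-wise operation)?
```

Yes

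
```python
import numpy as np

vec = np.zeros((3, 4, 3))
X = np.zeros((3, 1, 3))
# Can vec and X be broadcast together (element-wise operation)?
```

Yes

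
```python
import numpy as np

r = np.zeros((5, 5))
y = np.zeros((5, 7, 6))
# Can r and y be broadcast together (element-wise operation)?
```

No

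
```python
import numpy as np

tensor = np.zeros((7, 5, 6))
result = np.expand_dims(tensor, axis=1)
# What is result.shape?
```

(7, 1, 5, 6)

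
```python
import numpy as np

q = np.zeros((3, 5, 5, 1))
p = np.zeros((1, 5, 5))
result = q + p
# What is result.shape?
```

(3, 5, 5, 5)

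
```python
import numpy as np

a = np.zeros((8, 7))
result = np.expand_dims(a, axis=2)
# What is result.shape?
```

(8, 7, 1)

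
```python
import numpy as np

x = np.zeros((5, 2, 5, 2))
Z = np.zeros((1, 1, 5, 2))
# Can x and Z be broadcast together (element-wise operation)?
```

Yes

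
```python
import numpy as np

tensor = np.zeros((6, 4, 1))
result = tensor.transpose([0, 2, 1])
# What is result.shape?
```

(6, 1, 4)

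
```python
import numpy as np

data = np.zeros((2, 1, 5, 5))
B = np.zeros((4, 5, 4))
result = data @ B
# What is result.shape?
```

(2, 4, 5, 4)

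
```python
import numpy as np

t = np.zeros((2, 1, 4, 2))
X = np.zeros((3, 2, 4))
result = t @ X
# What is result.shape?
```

(2, 3, 4, 4)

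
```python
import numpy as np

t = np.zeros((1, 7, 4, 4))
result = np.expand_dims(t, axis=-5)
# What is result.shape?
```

(1, 1, 7, 4, 4)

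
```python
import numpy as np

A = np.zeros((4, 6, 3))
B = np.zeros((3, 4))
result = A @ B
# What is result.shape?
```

(4, 6, 4)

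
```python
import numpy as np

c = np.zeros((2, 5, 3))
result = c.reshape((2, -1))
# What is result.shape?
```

(2, 15)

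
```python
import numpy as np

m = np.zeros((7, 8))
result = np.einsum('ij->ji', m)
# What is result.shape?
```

(8, 7)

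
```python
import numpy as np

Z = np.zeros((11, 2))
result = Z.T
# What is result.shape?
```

(2, 11)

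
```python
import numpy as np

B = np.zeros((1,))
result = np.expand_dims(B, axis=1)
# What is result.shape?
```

(1, 1)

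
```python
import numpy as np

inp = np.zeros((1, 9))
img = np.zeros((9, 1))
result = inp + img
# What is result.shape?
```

(9, 9)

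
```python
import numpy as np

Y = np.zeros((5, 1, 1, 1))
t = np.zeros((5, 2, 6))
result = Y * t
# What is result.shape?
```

(5, 5, 2, 6)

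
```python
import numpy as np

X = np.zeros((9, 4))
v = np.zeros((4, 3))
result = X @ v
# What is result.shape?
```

(9, 3)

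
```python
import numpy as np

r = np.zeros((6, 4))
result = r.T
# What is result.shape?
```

(4, 6)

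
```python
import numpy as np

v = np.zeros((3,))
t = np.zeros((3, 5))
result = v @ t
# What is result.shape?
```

(5,)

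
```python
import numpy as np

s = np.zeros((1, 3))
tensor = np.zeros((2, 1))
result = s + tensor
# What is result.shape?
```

(2, 3)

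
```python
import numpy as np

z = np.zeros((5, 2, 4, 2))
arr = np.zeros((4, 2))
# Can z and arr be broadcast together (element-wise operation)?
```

Yes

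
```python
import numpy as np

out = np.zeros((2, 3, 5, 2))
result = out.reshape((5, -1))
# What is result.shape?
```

(5, 12)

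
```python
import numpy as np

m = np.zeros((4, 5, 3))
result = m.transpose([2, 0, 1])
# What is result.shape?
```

(3, 4, 5)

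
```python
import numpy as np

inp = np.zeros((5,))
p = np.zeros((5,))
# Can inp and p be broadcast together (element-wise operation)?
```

Yes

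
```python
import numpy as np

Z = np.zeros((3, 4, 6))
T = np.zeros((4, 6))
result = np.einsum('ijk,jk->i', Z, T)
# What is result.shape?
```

(3,)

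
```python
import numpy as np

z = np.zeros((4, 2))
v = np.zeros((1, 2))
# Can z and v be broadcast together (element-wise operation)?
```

Yes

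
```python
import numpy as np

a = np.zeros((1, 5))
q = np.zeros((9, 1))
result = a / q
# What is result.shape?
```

(9, 5)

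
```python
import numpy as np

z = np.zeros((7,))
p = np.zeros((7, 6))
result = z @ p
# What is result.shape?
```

(6,)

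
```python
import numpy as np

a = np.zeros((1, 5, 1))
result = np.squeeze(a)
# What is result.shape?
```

(5,)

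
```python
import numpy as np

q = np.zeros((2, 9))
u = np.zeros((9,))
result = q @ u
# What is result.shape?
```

(2,)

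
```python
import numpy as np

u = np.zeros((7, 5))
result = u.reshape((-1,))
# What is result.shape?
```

(35,)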